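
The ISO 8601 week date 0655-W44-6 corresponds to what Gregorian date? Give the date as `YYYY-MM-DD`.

ISO week 1 of 655 is the week containing the first Thursday of 655.
Week 44, day 6 (Saturday) lands on 0655-11-03.

0655-11-03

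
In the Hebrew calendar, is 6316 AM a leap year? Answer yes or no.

Hebrew year 6316 is year 8 of its 19-year Metonic cycle; leap years are at positions 3, 6, 8, 11, 14, 17, 19, so it is a leap year (13 months).

yes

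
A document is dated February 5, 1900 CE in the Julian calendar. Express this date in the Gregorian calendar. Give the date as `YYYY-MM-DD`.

For dates in this range the Gregorian date is 12 days ahead of the Julian.
5 February 1900 Julian + 12 days → 17 February 1900 Gregorian.

1900-02-17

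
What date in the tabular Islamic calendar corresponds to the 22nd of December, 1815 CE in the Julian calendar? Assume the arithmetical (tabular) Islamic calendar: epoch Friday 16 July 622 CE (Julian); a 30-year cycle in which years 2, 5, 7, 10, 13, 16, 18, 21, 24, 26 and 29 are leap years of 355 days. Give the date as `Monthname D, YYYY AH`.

Safar 2, 1231 AH

The source date corresponds to 3 January 1816 in the Gregorian calendar (JDN 2384342).
That day falls on 2 Safar 1231 AH in the tabular Islamic calendar.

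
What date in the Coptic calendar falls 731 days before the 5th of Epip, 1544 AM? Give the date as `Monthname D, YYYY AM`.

Epip 5, 1542 AM

The starting date is JDN 2388915; 2388915 − 731 = 2388184.
JDN 2388184 corresponds to Epip 5, 1542 AM.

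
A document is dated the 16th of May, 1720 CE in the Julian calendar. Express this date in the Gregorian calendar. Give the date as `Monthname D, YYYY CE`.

At this point the Julian calendar is 11 days behind the Gregorian.
16 May 1720 Julian + 11 days → 27 May 1720 Gregorian.

May 27, 1720 CE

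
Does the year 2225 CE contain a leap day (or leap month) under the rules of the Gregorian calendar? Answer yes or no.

2225 is not divisible by 4, so it is a common year.

no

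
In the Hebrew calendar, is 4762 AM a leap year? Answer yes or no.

no

Hebrew year 4762 is year 12 of its 19-year Metonic cycle; leap years are at positions 3, 6, 8, 11, 14, 17, 19, so it is a common year (12 months).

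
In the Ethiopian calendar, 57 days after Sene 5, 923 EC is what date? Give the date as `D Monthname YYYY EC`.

JDN of Sene 5, 923 EC = 2061255.
2061255 + 57 = 2061312.
JDN 2061312 in the Ethiopian calendar is 2 Nehase 923 EC.

2 Nehase 923 EC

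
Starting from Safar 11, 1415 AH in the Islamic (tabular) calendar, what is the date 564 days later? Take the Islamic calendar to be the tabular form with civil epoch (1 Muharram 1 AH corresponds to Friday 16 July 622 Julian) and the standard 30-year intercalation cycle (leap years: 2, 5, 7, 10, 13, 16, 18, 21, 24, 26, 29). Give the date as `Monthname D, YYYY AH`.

Counting 564 days forward from JDN 2449554 reaches JDN 2450118, which is Ramadan 14, 1416 AH.

Ramadan 14, 1416 AH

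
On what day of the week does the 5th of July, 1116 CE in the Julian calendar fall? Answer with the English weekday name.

Wednesday

In the proleptic Gregorian calendar this is 12 July 1116 (JDN 2128863).
Since JDN mod 7 = 2 (0 = Monday), the day is Wednesday.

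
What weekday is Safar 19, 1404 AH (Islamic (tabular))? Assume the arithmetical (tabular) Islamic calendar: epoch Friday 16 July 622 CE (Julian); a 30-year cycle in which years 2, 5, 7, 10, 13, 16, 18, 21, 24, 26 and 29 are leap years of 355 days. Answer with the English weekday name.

Equivalently 25 November 1983 Gregorian, JDN 2445664.
Since JDN mod 7 = 4 (0 = Monday), the day is Friday.

Friday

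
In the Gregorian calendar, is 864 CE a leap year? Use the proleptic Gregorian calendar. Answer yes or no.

yes

864 is divisible by 4 and not by 100, so it is a leap year.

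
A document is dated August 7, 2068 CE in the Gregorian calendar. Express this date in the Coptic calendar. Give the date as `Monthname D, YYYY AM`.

Julian Day Number of the source date = 2476601.
Converting JDN 2476601 to the Coptic calendar gives 1 Mesori 1784 AM.

Mesori 1, 1784 AM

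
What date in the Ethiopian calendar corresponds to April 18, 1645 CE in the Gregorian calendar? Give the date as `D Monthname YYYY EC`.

Julian Day Number of the source date = 2321992.
Converting JDN 2321992 to the Ethiopian calendar gives 13 Miyazya 1637 EC.

13 Miyazya 1637 EC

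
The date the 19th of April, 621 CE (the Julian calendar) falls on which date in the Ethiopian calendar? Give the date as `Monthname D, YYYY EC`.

Miyazya 24, 613 EC

Julian Day Number of the source date = 1947987.
Converting JDN 1947987 to the Ethiopian calendar gives 24 Miyazya 613 EC.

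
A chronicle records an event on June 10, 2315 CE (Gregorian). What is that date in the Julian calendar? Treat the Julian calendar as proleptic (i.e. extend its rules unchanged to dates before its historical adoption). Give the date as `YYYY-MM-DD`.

2315-05-25

For dates in this range the Gregorian date is 16 days ahead of the Julian.
10 June 2315 Gregorian − 16 days → 25 May 2315 Julian.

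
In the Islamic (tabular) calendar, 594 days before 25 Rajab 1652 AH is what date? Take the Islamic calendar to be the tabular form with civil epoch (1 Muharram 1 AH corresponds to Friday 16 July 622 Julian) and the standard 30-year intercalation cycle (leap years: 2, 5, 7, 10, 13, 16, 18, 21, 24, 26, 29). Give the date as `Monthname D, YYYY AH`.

Dhu al-Qa'dah 21, 1650 AH

JDN of 25 Rajab 1652 AH = 2533700.
2533700 − 594 = 2533106.
JDN 2533106 in the tabular Islamic calendar is Dhu al-Qa'dah 21, 1650 AH.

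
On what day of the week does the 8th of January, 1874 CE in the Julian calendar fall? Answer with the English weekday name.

Equivalently 20 January 1874 Gregorian, JDN 2405544.
Since JDN mod 7 = 1 (0 = Monday), the day is Tuesday.

Tuesday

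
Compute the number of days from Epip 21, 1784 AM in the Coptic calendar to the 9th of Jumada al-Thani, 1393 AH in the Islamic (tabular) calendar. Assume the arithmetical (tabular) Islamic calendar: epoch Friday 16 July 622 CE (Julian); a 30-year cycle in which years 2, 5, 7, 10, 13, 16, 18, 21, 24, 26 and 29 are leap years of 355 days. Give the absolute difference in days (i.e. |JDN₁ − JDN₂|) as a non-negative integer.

First date → JDN 2476591; second date → JDN 2441874.
The interval is |2476591 − 2441874| = 34717 days.

34717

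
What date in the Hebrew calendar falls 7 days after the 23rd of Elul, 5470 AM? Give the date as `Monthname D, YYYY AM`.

The starting date is JDN 2345885; 2345885 + 7 = 2345892.
JDN 2345892 corresponds to Tishrei 1, 5471 AM.

Tishrei 1, 5471 AM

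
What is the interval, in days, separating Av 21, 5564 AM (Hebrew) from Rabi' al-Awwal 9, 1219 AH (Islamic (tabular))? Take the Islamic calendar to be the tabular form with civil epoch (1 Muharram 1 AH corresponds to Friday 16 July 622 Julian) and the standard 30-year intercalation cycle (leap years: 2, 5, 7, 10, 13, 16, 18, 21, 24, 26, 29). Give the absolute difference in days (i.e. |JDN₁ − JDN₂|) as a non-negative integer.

41

JDN of the first date = 2380167.
JDN of the second date = 2380126.
|2380126 − 2380167| = 41.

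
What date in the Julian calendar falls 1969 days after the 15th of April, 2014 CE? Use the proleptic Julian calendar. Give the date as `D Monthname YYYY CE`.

JDN of the 15th of April, 2014 CE = 2456776.
2456776 + 1969 = 2458745.
JDN 2458745 in the Julian calendar is 5 September 2019 CE.

5 September 2019 CE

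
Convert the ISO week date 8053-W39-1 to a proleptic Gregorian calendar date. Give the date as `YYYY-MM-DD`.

ISO week 1 of 8053 is the week containing the first Thursday of 8053.
Week 39, day 1 (Monday) lands on 8053-09-22.

8053-09-22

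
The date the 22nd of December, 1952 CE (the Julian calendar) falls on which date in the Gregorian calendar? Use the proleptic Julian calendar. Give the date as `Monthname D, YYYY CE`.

January 4, 1953 CE

The Julian–Gregorian offset here is 13 days (Julian trailing).
22 December 1952 Julian + 13 days → 4 January 1953 Gregorian.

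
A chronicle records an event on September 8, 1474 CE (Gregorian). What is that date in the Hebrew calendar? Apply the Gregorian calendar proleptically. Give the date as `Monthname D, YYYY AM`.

Both dates share Julian Day Number 2259678; in the Hebrew calendar that is 17 Elul 5234 AM.

Elul 17, 5234 AM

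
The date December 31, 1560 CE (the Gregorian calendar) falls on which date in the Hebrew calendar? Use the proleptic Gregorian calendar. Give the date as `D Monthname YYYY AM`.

Julian Day Number of the source date = 2291203.
Converting JDN 2291203 to the Hebrew calendar gives 2 Tevet 5321 AM.

2 Tevet 5321 AM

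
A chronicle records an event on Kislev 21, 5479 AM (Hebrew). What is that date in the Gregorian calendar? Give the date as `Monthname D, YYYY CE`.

Both dates share Julian Day Number 2348894; in the Gregorian calendar that is 14 December 1718 CE.

December 14, 1718 CE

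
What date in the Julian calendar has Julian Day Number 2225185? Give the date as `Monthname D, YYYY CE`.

JDN 2225185 is 31 March 1380 in the proleptic Gregorian calendar.
In the Julian calendar that day is March 23, 1380 CE.

March 23, 1380 CE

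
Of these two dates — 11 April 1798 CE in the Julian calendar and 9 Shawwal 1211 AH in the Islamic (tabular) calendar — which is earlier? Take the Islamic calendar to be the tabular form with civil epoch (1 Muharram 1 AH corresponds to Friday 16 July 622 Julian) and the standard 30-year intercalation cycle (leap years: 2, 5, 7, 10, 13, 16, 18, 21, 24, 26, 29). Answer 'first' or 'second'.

The two dates have Julian Day Numbers 2377878 and 2377498 respectively.
Since 2377498 < 2377878, the second date comes first.

second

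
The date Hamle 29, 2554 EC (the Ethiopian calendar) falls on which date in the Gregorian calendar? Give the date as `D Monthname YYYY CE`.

Both dates share Julian Day Number 2657032; in the Gregorian calendar that is 9 August 2562 CE.

9 August 2562 CE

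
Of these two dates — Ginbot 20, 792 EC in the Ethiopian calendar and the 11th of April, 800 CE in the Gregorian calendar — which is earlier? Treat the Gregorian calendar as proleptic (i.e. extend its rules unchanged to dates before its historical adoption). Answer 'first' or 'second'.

second

First date → JDN 2013393; second date → JDN 2013355.
JDN 2013355 < JDN 2013393, so the second date is earlier.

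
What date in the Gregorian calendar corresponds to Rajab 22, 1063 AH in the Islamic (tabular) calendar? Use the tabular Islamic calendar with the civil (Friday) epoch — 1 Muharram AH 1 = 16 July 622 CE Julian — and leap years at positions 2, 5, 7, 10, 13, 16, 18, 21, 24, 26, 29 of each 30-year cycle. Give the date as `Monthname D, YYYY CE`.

June 18, 1653 CE

Both dates share Julian Day Number 2324975; in the Gregorian calendar that is 18 June 1653 CE.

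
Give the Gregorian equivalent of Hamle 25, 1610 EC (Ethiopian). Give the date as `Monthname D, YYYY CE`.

Julian Day Number of the source date = 2312232.
Converting JDN 2312232 to the Gregorian calendar gives 29 July 1618 CE.

July 29, 1618 CE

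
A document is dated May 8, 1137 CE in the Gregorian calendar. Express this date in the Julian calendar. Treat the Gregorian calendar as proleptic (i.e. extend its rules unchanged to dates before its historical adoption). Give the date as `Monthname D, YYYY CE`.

May 1, 1137 CE

For dates in this range the Gregorian date is 7 days ahead of the Julian.
8 May 1137 Gregorian − 7 days → 1 May 1137 Julian.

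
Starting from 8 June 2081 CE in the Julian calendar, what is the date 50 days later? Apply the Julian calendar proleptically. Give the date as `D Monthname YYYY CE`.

Counting 50 days forward from JDN 2481302 reaches JDN 2481352, which is 28 July 2081 CE.

28 July 2081 CE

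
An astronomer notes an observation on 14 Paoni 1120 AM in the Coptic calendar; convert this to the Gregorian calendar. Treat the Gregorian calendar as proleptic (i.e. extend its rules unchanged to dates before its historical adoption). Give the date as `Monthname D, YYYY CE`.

June 17, 1404 CE

Both dates share Julian Day Number 2234028; in the Gregorian calendar that is 17 June 1404 CE.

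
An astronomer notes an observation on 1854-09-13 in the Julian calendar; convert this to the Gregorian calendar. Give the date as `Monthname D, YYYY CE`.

September 25, 1854 CE

For dates in this range the Gregorian date is 12 days ahead of the Julian.
13 September 1854 Julian + 12 days → 25 September 1854 Gregorian.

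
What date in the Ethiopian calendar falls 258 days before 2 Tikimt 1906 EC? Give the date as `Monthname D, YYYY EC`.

Tir 19, 1905 EC

The starting date is JDN 2420053; 2420053 − 258 = 2419795.
JDN 2419795 corresponds to Tir 19, 1905 EC.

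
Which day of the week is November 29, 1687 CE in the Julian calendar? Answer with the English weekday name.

Equivalently 9 December 1687 Gregorian, JDN 2337567.
2337567 ≡ 1 (mod 7); counting from Monday = 0 gives Tuesday.

Tuesday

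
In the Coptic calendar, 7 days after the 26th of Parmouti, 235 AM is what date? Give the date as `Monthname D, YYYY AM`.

Pashons 3, 235 AM

Counting 7 days forward from JDN 1910733 reaches JDN 1910740, which is Pashons 3, 235 AM.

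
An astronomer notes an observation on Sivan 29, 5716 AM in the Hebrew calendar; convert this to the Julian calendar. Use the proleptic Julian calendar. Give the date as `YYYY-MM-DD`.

Julian Day Number of the source date = 2435633.
Converting JDN 2435633 to the Julian calendar gives 26 May 1956 CE.

1956-05-26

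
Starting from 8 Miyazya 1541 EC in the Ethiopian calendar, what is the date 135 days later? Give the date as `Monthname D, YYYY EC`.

Nehase 23, 1541 EC

JDN of 8 Miyazya 1541 EC = 2286923.
2286923 + 135 = 2287058.
JDN 2287058 in the Ethiopian calendar is Nehase 23, 1541 EC.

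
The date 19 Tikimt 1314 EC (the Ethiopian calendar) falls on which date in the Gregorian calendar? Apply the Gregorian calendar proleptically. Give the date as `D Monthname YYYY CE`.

Both dates share Julian Day Number 2203842; in the Gregorian calendar that is 24 October 1321 CE.

24 October 1321 CE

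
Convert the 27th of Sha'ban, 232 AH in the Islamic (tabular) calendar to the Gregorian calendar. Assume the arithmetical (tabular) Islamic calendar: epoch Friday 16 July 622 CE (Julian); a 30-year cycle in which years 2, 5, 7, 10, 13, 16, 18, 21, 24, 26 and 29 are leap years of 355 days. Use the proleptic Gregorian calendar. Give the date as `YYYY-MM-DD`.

Julian Day Number of the source date = 2030532.
Converting JDN 2030532 to the Gregorian calendar gives 22 April 847 CE.

0847-04-22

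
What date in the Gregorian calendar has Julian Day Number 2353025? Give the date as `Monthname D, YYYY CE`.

April 6, 1730 CE

JDN 2451545 is 1 Jan 2000; 2353025 is −98520 days from there.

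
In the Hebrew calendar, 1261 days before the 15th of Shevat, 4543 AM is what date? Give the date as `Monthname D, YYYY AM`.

JDN of the 15th of Shevat, 4543 AM = 2007071.
2007071 − 1261 = 2005810.
JDN 2005810 in the Hebrew calendar is Av 24, 4539 AM.

Av 24, 4539 AM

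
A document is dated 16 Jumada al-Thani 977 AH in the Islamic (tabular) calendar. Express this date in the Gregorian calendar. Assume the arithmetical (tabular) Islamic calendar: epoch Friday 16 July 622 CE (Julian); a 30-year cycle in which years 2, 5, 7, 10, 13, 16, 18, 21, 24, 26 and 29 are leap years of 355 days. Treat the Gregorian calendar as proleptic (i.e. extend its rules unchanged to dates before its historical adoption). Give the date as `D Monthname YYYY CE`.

6 December 1569 CE

Both dates share Julian Day Number 2294465; in the Gregorian calendar that is 6 December 1569 CE.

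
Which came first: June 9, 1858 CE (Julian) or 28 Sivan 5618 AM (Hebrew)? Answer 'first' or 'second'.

second

First date → JDN 2399852; second date → JDN 2399841.
JDN 2399841 < JDN 2399852, so the second date is earlier.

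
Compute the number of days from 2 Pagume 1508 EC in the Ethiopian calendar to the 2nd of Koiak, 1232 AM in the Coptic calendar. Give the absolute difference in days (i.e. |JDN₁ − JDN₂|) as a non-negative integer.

First date → JDN 2275014; second date → JDN 2274744.
The interval is |2275014 − 2274744| = 270 days.

270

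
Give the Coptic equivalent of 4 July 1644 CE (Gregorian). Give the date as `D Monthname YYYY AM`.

30 Paoni 1360 AM

Both dates share Julian Day Number 2321704; in the Coptic calendar that is 30 Paoni 1360 AM.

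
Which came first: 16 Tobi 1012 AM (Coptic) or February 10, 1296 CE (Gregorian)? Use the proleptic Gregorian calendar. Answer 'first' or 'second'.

Converting both to JDN: 2194433 vs 2194455; the smaller is the first.

first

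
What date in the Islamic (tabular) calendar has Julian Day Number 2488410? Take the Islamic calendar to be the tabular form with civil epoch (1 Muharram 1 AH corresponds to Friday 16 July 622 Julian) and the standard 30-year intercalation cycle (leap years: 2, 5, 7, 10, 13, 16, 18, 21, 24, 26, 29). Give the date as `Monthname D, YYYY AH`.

Shawwal 5, 1524 AH

JDN 2488410 is 7 December 2100 in the Gregorian calendar.
In the tabular Islamic calendar that day is Shawwal 5, 1524 AH.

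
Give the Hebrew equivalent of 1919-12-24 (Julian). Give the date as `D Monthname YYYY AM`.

Julian Day Number of the source date = 2422330.
Converting JDN 2422330 to the Hebrew calendar gives 15 Tevet 5680 AM.

15 Tevet 5680 AM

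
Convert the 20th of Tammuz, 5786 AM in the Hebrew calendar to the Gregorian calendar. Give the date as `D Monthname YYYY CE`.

5 July 2026 CE

Julian Day Number of the source date = 2461227.
Converting JDN 2461227 to the Gregorian calendar gives 5 July 2026 CE.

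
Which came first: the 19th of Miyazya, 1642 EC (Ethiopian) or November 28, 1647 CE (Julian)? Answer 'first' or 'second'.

second

The two dates have Julian Day Numbers 2323824 and 2322956 respectively.
Since 2322956 < 2323824, the second date comes first.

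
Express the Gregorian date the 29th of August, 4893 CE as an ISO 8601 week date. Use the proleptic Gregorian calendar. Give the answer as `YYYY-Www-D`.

4893-W35-6

The weekday is Saturday (ISO weekday 6).
That Saturday belongs to ISO week 35 of ISO year 4893.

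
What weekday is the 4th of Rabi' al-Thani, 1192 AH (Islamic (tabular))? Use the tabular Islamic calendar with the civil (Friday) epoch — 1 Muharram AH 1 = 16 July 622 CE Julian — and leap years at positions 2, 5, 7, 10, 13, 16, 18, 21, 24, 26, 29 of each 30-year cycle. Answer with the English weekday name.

Equivalently 2 May 1778 Gregorian, JDN 2370583.
Since JDN mod 7 = 5 (0 = Monday), the day is Saturday.

Saturday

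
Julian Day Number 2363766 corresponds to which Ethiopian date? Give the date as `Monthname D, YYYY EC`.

Nehase 29, 1751 EC

The Gregorian equivalent of JDN 2363766 is 2 September 1759.
In the Ethiopian calendar that day is Nehase 29, 1751 EC.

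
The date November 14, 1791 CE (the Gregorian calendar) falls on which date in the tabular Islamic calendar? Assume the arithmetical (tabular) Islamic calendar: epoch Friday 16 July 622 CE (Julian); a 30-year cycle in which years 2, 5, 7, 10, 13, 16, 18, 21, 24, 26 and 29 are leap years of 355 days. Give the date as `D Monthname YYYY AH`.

Julian Day Number of the source date = 2375527.
Converting JDN 2375527 to the tabular Islamic calendar gives 17 Rabi' al-Awwal 1206 AH.

17 Rabi' al-Awwal 1206 AH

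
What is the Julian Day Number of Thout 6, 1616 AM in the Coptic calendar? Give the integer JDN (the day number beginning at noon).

In the Gregorian calendar the same day is 16 September 1899.
JDN 2299161 is 15 October 1582 CE (Gregorian); the target day is +115753 days from there, so JDN = 2414914.

2414914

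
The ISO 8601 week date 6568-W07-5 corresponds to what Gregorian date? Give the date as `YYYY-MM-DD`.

ISO week 1 of 6568 is the week containing the first Thursday of 6568.
Week 7, day 5 (Friday) lands on 6568-02-19.

6568-02-19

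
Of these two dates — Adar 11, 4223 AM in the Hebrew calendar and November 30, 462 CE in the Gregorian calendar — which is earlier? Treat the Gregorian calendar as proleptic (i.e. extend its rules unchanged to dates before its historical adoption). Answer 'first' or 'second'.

Converting both to JDN: 1890215 vs 1890136; the smaller is the second.

second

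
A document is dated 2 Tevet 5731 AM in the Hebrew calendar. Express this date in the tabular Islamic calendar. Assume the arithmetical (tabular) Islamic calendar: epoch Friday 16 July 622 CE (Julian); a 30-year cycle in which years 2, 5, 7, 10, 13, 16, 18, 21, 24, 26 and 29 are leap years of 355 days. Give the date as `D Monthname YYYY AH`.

2 Dhu al-Qa'dah 1390 AH

Both dates share Julian Day Number 2440951; in the tabular Islamic calendar that is 2 Dhu al-Qa'dah 1390 AH.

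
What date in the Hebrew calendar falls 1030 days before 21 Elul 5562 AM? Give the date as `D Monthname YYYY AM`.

The starting date is JDN 2379487; 2379487 − 1030 = 2378457.
JDN 2378457 corresponds to 24 Cheshvan 5560 AM.

24 Cheshvan 5560 AM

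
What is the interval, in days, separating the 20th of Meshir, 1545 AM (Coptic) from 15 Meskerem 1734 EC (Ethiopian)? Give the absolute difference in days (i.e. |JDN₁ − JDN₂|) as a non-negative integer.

JDN of the first date = 2389145.
JDN of the second date = 2357213.
|2357213 − 2389145| = 31932.

31932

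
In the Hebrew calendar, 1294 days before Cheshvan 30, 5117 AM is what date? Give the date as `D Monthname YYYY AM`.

5 Iyar 5113 AM

Counting 1294 days back from JDN 2216635 reaches JDN 2215341, which is 5 Iyar 5113 AM.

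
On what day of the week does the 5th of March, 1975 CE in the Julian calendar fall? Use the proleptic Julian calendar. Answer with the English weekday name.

Equivalently 18 March 1975 Gregorian, JDN 2442490.
JDN 2442490 mod 7 = 1, and JDN 0 was a Monday, so this is a Tuesday.

Tuesday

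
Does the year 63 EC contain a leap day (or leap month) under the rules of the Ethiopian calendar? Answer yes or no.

yes

63 mod 4 = 3; in the Ethiopian calendar a year is leap when year mod 4 = 3, so it is a leap year.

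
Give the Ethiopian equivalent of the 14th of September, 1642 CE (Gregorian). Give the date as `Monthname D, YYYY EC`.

Meskerem 7, 1635 EC

Julian Day Number of the source date = 2321045.
Converting JDN 2321045 to the Ethiopian calendar gives 7 Meskerem 1635 EC.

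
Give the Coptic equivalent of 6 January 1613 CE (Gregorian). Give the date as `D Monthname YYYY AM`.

Julian Day Number of the source date = 2310202.
Converting JDN 2310202 to the Coptic calendar gives 1 Tobi 1329 AM.

1 Tobi 1329 AM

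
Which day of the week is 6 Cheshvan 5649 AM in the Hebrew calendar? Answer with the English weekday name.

Thursday

This is JDN 2410922 (11 October 1888 Gregorian).
Since JDN mod 7 = 3 (0 = Monday), the day is Thursday.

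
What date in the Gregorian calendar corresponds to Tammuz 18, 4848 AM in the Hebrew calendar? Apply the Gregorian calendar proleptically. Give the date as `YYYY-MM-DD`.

1088-07-16

Julian Day Number of the source date = 2118641.
Converting JDN 2118641 to the Gregorian calendar gives 16 July 1088 CE.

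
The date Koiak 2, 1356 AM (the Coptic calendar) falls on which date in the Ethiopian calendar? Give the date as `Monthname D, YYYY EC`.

Julian Day Number of the source date = 2320035.
Converting JDN 2320035 to the Ethiopian calendar gives 2 Tahsas 1632 EC.

Tahsas 2, 1632 EC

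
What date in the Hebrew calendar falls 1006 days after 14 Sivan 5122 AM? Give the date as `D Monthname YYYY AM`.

14 Adar II 5125 AM

JDN of 14 Sivan 5122 AM = 2218686.
2218686 + 1006 = 2219692.
JDN 2219692 in the Hebrew calendar is 14 Adar II 5125 AM.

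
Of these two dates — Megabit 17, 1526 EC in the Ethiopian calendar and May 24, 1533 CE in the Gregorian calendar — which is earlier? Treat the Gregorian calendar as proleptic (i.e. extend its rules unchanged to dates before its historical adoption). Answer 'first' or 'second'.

First date → JDN 2281423; second date → JDN 2281120.
JDN 2281120 < JDN 2281423, so the second date is earlier.

second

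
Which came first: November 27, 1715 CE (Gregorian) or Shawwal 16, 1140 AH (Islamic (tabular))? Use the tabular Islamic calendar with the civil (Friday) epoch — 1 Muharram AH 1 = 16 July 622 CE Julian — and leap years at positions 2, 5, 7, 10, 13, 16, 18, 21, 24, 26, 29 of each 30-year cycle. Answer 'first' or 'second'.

first

Converting both to JDN: 2347781 vs 2352345; the smaller is the first.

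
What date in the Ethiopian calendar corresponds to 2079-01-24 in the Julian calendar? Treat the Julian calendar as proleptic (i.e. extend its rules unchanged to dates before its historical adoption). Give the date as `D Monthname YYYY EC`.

Julian Day Number of the source date = 2480436.
Converting JDN 2480436 to the Ethiopian calendar gives 29 Tir 2071 EC.

29 Tir 2071 EC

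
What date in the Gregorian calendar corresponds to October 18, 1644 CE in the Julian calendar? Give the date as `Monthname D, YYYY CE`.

At this point the Julian calendar is 10 days behind the Gregorian.
18 October 1644 Julian + 10 days → 28 October 1644 Gregorian.

October 28, 1644 CE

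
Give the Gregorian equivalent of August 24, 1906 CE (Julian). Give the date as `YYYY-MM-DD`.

1906-09-06

At this point the Julian calendar is 13 days behind the Gregorian.
24 August 1906 Julian + 13 days → 6 September 1906 Gregorian.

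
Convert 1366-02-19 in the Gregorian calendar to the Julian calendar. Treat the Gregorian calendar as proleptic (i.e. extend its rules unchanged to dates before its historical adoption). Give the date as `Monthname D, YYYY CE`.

At this point the Julian calendar is 8 days behind the Gregorian.
19 February 1366 Gregorian − 8 days → 11 February 1366 Julian.

February 11, 1366 CE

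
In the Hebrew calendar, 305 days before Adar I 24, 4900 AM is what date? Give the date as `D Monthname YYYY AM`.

JDN of Adar I 24, 4900 AM = 2137487.
2137487 − 305 = 2137182.
JDN 2137182 in the Hebrew calendar is 13 Iyar 4899 AM.

13 Iyar 4899 AM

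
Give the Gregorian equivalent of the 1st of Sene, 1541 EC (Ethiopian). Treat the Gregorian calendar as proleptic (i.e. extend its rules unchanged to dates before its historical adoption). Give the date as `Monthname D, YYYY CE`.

June 5, 1549 CE

Both dates share Julian Day Number 2286976; in the Gregorian calendar that is 5 June 1549 CE.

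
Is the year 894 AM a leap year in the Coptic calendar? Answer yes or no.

no

894 mod 4 = 2; in the Coptic calendar a year is leap when year mod 4 = 3, so it is a common year.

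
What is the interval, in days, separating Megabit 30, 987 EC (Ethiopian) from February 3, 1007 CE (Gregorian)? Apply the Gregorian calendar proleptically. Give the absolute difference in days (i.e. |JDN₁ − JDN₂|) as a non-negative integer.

4326

JDN of the first date = 2084566.
JDN of the second date = 2088892.
|2088892 − 2084566| = 4326.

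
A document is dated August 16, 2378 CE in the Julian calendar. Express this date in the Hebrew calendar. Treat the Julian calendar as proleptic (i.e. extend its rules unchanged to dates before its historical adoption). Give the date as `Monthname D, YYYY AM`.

Elul 8, 6138 AM

The source date corresponds to 1 September 2378 in the Gregorian calendar (JDN 2589850).
That day falls on 8 Elul 6138 AM in the Hebrew calendar.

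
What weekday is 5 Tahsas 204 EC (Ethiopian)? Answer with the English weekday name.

Equivalently 2 December 211 Gregorian, JDN 1798461.
Since JDN mod 7 = 0 (0 = Monday), the day is Monday.

Monday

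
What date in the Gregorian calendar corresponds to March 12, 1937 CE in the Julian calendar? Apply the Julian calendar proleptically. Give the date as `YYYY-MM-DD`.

1937-03-25

At this point the Julian calendar is 13 days behind the Gregorian.
12 March 1937 Julian + 13 days → 25 March 1937 Gregorian.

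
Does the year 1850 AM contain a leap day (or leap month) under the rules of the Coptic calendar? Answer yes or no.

no

1850 mod 4 = 2; in the Coptic calendar a year is leap when year mod 4 = 3, so it is a common year.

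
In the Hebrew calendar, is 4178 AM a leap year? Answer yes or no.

Hebrew year 4178 is year 17 of its 19-year Metonic cycle; leap years are at positions 3, 6, 8, 11, 14, 17, 19, so it is a leap year (13 months).

yes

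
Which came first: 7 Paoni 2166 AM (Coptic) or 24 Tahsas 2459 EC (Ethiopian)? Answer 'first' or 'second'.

Converting both to JDN: 2616072 vs 2622118; the smaller is the first.

first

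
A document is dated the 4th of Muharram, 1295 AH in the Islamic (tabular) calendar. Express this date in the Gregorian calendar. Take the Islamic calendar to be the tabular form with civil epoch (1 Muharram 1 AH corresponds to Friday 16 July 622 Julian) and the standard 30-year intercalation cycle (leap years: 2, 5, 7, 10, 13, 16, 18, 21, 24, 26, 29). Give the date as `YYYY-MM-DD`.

1878-01-08

Julian Day Number of the source date = 2406993.
Converting JDN 2406993 to the Gregorian calendar gives 8 January 1878 CE.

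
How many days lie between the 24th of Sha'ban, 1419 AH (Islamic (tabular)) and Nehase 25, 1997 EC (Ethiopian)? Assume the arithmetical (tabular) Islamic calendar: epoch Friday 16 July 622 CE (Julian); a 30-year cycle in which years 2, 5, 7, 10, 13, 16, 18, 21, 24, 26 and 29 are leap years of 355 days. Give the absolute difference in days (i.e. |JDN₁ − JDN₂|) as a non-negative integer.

2452

JDN of the first date = 2451162.
JDN of the second date = 2453614.
|2453614 − 2451162| = 2452.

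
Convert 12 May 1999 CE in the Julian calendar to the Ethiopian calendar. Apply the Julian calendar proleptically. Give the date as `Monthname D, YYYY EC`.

Ginbot 17, 1991 EC

Julian Day Number of the source date = 2451324.
Converting JDN 2451324 to the Ethiopian calendar gives 17 Ginbot 1991 EC.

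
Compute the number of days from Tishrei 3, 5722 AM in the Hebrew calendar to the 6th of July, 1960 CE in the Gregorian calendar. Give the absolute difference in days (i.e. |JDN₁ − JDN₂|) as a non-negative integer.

First date → JDN 2437556; second date → JDN 2437122.
The interval is |2437556 − 2437122| = 434 days.

434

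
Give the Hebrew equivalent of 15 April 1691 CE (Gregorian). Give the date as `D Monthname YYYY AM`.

16 Nisan 5451 AM

Both dates share Julian Day Number 2338790; in the Hebrew calendar that is 16 Nisan 5451 AM.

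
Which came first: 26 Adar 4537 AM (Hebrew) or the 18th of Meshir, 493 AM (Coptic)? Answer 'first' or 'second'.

second

Converting both to JDN: 2004927 vs 2004900; the smaller is the second.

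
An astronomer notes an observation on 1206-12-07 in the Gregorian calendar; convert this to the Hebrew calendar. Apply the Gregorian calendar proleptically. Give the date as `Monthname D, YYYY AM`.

Kislev 28, 4967 AM

Both dates share Julian Day Number 2161883; in the Hebrew calendar that is 28 Kislev 4967 AM.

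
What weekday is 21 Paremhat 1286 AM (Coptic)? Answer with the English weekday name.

Equivalently 27 March 1570 Gregorian, JDN 2294576.
Since JDN mod 7 = 4 (0 = Monday), the day is Friday.

Friday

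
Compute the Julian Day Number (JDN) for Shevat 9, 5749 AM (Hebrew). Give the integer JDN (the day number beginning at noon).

In the Gregorian calendar the same day is 15 January 1989.
JDN 2400001 is 17 November 1858 CE (Gregorian), MJD 0; the target day is +47541 days from there, so JDN = 2447542.

2447542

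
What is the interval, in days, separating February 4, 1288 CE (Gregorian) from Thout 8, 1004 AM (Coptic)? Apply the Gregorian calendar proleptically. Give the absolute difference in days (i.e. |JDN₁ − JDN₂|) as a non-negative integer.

144

First date → JDN 2191527; second date → JDN 2191383.
The interval is |2191527 − 2191383| = 144 days.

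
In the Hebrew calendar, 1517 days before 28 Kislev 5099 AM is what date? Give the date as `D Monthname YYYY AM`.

15 Cheshvan 5095 AM

The starting date is JDN 2210106; 2210106 − 1517 = 2208589.
JDN 2208589 corresponds to 15 Cheshvan 5095 AM.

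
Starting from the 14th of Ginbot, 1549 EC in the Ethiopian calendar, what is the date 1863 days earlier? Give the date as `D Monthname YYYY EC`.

7 Miyazya 1544 EC

Counting 1863 days back from JDN 2289881 reaches JDN 2288018, which is 7 Miyazya 1544 EC.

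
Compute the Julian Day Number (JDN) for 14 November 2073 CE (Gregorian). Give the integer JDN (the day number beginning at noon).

2478526

JDN 2451545 is 1 January 2000 CE (Gregorian); the target day is +26981 days from there, so JDN = 2478526.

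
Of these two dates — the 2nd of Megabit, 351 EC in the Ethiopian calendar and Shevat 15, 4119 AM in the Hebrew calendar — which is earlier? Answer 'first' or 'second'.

Converting both to JDN: 1852239 vs 1852212; the smaller is the second.

second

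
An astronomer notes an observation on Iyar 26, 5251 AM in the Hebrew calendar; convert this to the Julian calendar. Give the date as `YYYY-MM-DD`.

1491-05-06

Julian Day Number of the source date = 2265771.
Converting JDN 2265771 to the Julian calendar gives 6 May 1491 CE.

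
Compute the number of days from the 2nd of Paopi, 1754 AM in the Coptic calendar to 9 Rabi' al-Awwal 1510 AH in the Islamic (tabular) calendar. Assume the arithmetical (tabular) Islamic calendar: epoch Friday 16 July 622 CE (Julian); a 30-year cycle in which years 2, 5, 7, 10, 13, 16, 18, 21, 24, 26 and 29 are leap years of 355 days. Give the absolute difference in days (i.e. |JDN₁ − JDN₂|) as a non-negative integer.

17902

JDN of the first date = 2465344.
JDN of the second date = 2483246.
|2483246 − 2465344| = 17902.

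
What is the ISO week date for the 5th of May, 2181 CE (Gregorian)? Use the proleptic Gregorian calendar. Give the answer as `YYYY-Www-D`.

The weekday is Saturday (ISO weekday 6).
That Saturday belongs to ISO week 18 of ISO year 2181.

2181-W18-6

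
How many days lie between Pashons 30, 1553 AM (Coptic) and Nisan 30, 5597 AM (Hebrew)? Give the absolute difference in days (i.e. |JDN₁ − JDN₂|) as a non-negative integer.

First date → JDN 2392167; second date → JDN 2392135.
The interval is |2392167 − 2392135| = 32 days.

32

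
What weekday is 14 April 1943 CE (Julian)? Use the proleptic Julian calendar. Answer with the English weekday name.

Tuesday

This is JDN 2430842 (27 April 1943 Gregorian).
Since JDN mod 7 = 1 (0 = Monday), the day is Tuesday.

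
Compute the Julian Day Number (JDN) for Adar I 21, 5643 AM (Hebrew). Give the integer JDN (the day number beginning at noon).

2408870

In the Gregorian calendar the same day is 28 February 1883.
JDN 2299161 is 15 October 1582 CE (Gregorian); the target day is +109709 days from there, so JDN = 2408870.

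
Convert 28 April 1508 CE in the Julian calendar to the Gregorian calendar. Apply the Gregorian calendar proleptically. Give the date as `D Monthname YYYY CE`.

At this point the Julian calendar is 10 days behind the Gregorian.
28 April 1508 Julian + 10 days → 8 May 1508 Gregorian.

8 May 1508 CE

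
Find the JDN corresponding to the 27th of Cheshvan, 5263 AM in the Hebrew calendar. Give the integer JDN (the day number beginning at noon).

Equivalently 8 November 1502 (proleptic Gregorian).
JDN 2451545 is 1 January 2000 CE (Gregorian); the target day is −181580 days from there, so JDN = 2269965.

2269965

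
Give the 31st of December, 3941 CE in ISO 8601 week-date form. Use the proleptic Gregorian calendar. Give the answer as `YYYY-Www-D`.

The weekday is Wednesday (ISO weekday 3).
That Wednesday belongs to ISO week 1 of ISO year 3942.

3942-W01-3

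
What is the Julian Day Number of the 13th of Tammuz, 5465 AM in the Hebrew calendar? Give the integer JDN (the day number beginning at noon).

Equivalently 5 July 1705 (Gregorian).
JDN 2451545 is 1 January 2000 CE (Gregorian); the target day is −107561 days from there, so JDN = 2343984.

2343984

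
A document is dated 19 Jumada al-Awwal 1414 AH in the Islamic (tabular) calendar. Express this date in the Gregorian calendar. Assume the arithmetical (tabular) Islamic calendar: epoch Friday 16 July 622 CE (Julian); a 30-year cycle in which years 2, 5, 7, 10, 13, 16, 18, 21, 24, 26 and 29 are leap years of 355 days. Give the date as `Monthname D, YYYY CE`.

Both dates share Julian Day Number 2449296; in the Gregorian calendar that is 4 November 1993 CE.

November 4, 1993 CE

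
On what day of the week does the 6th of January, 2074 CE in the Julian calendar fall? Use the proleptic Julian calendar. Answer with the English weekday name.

Equivalently 19 January 2074 Gregorian, JDN 2478592.
2478592 ≡ 4 (mod 7); counting from Monday = 0 gives Friday.

Friday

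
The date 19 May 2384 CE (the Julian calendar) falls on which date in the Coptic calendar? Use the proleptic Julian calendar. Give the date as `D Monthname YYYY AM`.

Julian Day Number of the source date = 2591953.
Converting JDN 2591953 to the Coptic calendar gives 24 Pashons 2100 AM.

24 Pashons 2100 AM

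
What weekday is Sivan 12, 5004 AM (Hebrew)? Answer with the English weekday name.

Equivalently 28 May 1244 Gregorian, JDN 2175570.
2175570 ≡ 5 (mod 7); counting from Monday = 0 gives Saturday.

Saturday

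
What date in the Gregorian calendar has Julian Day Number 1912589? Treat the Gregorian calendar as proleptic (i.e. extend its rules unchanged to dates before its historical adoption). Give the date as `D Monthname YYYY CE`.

JDN 2451545 is 1 Jan 2000; 1912589 is −538956 days from there.

22 May 524 CE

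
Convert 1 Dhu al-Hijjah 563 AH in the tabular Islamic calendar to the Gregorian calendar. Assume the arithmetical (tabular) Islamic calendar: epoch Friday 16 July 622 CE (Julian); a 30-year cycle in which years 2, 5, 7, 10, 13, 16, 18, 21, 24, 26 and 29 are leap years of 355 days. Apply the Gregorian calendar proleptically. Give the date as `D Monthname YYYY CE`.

13 September 1168 CE

Both dates share Julian Day Number 2147919; in the Gregorian calendar that is 13 September 1168 CE.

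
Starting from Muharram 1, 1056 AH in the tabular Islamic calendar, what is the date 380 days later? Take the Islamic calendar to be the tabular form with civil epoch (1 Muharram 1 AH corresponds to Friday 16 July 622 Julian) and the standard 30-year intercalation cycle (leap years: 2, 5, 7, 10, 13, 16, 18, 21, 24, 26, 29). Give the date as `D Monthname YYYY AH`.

27 Muharram 1057 AH

JDN of Muharram 1, 1056 AH = 2322297.
2322297 + 380 = 2322677.
JDN 2322677 in the tabular Islamic calendar is 27 Muharram 1057 AH.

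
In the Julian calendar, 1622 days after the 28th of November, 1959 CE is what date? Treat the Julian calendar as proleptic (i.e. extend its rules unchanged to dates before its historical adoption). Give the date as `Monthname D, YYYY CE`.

The starting date is JDN 2436914; 2436914 + 1622 = 2438536.
JDN 2438536 corresponds to May 7, 1964 CE.

May 7, 1964 CE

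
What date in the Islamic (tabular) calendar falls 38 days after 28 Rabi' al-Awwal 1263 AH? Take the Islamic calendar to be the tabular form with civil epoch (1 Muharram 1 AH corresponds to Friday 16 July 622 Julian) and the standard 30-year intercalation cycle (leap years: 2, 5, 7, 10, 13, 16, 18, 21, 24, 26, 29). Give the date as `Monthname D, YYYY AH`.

The starting date is JDN 2395737; 2395737 + 38 = 2395775.
JDN 2395775 corresponds to Jumada al-Awwal 7, 1263 AH.

Jumada al-Awwal 7, 1263 AH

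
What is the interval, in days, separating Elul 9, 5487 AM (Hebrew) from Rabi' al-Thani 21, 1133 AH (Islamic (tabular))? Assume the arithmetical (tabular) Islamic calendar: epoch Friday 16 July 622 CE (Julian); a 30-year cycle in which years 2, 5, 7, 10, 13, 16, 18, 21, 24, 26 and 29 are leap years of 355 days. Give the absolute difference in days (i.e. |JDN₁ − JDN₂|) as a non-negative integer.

2379

First date → JDN 2352071; second date → JDN 2349692.
The interval is |2352071 − 2349692| = 2379 days.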